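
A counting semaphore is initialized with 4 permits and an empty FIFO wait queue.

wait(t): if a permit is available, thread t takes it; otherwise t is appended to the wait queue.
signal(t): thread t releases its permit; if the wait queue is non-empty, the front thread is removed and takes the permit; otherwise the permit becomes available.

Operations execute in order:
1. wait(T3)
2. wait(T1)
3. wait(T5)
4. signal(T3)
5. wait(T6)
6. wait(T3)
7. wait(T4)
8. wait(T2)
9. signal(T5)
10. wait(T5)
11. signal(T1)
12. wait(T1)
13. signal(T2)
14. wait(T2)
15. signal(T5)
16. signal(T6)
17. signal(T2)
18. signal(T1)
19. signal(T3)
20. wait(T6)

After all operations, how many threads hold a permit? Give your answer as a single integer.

Step 1: wait(T3) -> count=3 queue=[] holders={T3}
Step 2: wait(T1) -> count=2 queue=[] holders={T1,T3}
Step 3: wait(T5) -> count=1 queue=[] holders={T1,T3,T5}
Step 4: signal(T3) -> count=2 queue=[] holders={T1,T5}
Step 5: wait(T6) -> count=1 queue=[] holders={T1,T5,T6}
Step 6: wait(T3) -> count=0 queue=[] holders={T1,T3,T5,T6}
Step 7: wait(T4) -> count=0 queue=[T4] holders={T1,T3,T5,T6}
Step 8: wait(T2) -> count=0 queue=[T4,T2] holders={T1,T3,T5,T6}
Step 9: signal(T5) -> count=0 queue=[T2] holders={T1,T3,T4,T6}
Step 10: wait(T5) -> count=0 queue=[T2,T5] holders={T1,T3,T4,T6}
Step 11: signal(T1) -> count=0 queue=[T5] holders={T2,T3,T4,T6}
Step 12: wait(T1) -> count=0 queue=[T5,T1] holders={T2,T3,T4,T6}
Step 13: signal(T2) -> count=0 queue=[T1] holders={T3,T4,T5,T6}
Step 14: wait(T2) -> count=0 queue=[T1,T2] holders={T3,T4,T5,T6}
Step 15: signal(T5) -> count=0 queue=[T2] holders={T1,T3,T4,T6}
Step 16: signal(T6) -> count=0 queue=[] holders={T1,T2,T3,T4}
Step 17: signal(T2) -> count=1 queue=[] holders={T1,T3,T4}
Step 18: signal(T1) -> count=2 queue=[] holders={T3,T4}
Step 19: signal(T3) -> count=3 queue=[] holders={T4}
Step 20: wait(T6) -> count=2 queue=[] holders={T4,T6}
Final holders: {T4,T6} -> 2 thread(s)

Answer: 2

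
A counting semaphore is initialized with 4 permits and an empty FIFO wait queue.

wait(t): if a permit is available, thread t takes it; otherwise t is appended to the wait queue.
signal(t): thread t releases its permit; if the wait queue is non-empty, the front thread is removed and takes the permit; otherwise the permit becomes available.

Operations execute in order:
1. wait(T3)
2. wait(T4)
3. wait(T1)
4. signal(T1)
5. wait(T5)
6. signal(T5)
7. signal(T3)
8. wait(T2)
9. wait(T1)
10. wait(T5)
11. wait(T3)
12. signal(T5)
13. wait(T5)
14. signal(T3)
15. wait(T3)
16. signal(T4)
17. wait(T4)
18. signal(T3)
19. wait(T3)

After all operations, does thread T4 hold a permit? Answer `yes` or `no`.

Step 1: wait(T3) -> count=3 queue=[] holders={T3}
Step 2: wait(T4) -> count=2 queue=[] holders={T3,T4}
Step 3: wait(T1) -> count=1 queue=[] holders={T1,T3,T4}
Step 4: signal(T1) -> count=2 queue=[] holders={T3,T4}
Step 5: wait(T5) -> count=1 queue=[] holders={T3,T4,T5}
Step 6: signal(T5) -> count=2 queue=[] holders={T3,T4}
Step 7: signal(T3) -> count=3 queue=[] holders={T4}
Step 8: wait(T2) -> count=2 queue=[] holders={T2,T4}
Step 9: wait(T1) -> count=1 queue=[] holders={T1,T2,T4}
Step 10: wait(T5) -> count=0 queue=[] holders={T1,T2,T4,T5}
Step 11: wait(T3) -> count=0 queue=[T3] holders={T1,T2,T4,T5}
Step 12: signal(T5) -> count=0 queue=[] holders={T1,T2,T3,T4}
Step 13: wait(T5) -> count=0 queue=[T5] holders={T1,T2,T3,T4}
Step 14: signal(T3) -> count=0 queue=[] holders={T1,T2,T4,T5}
Step 15: wait(T3) -> count=0 queue=[T3] holders={T1,T2,T4,T5}
Step 16: signal(T4) -> count=0 queue=[] holders={T1,T2,T3,T5}
Step 17: wait(T4) -> count=0 queue=[T4] holders={T1,T2,T3,T5}
Step 18: signal(T3) -> count=0 queue=[] holders={T1,T2,T4,T5}
Step 19: wait(T3) -> count=0 queue=[T3] holders={T1,T2,T4,T5}
Final holders: {T1,T2,T4,T5} -> T4 in holders

Answer: yes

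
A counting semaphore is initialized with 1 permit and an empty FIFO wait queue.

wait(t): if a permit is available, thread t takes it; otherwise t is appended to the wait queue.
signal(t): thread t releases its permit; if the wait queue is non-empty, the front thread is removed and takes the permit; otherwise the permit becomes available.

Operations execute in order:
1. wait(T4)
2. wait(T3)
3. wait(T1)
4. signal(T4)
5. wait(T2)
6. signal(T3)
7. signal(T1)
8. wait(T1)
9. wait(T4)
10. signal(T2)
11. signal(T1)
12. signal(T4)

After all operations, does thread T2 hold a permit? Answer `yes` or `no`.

Answer: no

Derivation:
Step 1: wait(T4) -> count=0 queue=[] holders={T4}
Step 2: wait(T3) -> count=0 queue=[T3] holders={T4}
Step 3: wait(T1) -> count=0 queue=[T3,T1] holders={T4}
Step 4: signal(T4) -> count=0 queue=[T1] holders={T3}
Step 5: wait(T2) -> count=0 queue=[T1,T2] holders={T3}
Step 6: signal(T3) -> count=0 queue=[T2] holders={T1}
Step 7: signal(T1) -> count=0 queue=[] holders={T2}
Step 8: wait(T1) -> count=0 queue=[T1] holders={T2}
Step 9: wait(T4) -> count=0 queue=[T1,T4] holders={T2}
Step 10: signal(T2) -> count=0 queue=[T4] holders={T1}
Step 11: signal(T1) -> count=0 queue=[] holders={T4}
Step 12: signal(T4) -> count=1 queue=[] holders={none}
Final holders: {none} -> T2 not in holders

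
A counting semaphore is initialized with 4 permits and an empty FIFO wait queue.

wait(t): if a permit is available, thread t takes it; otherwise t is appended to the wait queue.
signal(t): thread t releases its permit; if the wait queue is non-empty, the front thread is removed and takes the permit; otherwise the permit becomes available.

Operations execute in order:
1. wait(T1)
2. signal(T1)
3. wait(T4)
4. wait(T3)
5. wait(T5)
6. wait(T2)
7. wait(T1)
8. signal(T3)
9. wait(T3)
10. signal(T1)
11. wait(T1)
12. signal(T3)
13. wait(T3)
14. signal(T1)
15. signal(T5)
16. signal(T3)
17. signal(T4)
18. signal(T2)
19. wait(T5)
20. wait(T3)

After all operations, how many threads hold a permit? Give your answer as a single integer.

Answer: 2

Derivation:
Step 1: wait(T1) -> count=3 queue=[] holders={T1}
Step 2: signal(T1) -> count=4 queue=[] holders={none}
Step 3: wait(T4) -> count=3 queue=[] holders={T4}
Step 4: wait(T3) -> count=2 queue=[] holders={T3,T4}
Step 5: wait(T5) -> count=1 queue=[] holders={T3,T4,T5}
Step 6: wait(T2) -> count=0 queue=[] holders={T2,T3,T4,T5}
Step 7: wait(T1) -> count=0 queue=[T1] holders={T2,T3,T4,T5}
Step 8: signal(T3) -> count=0 queue=[] holders={T1,T2,T4,T5}
Step 9: wait(T3) -> count=0 queue=[T3] holders={T1,T2,T4,T5}
Step 10: signal(T1) -> count=0 queue=[] holders={T2,T3,T4,T5}
Step 11: wait(T1) -> count=0 queue=[T1] holders={T2,T3,T4,T5}
Step 12: signal(T3) -> count=0 queue=[] holders={T1,T2,T4,T5}
Step 13: wait(T3) -> count=0 queue=[T3] holders={T1,T2,T4,T5}
Step 14: signal(T1) -> count=0 queue=[] holders={T2,T3,T4,T5}
Step 15: signal(T5) -> count=1 queue=[] holders={T2,T3,T4}
Step 16: signal(T3) -> count=2 queue=[] holders={T2,T4}
Step 17: signal(T4) -> count=3 queue=[] holders={T2}
Step 18: signal(T2) -> count=4 queue=[] holders={none}
Step 19: wait(T5) -> count=3 queue=[] holders={T5}
Step 20: wait(T3) -> count=2 queue=[] holders={T3,T5}
Final holders: {T3,T5} -> 2 thread(s)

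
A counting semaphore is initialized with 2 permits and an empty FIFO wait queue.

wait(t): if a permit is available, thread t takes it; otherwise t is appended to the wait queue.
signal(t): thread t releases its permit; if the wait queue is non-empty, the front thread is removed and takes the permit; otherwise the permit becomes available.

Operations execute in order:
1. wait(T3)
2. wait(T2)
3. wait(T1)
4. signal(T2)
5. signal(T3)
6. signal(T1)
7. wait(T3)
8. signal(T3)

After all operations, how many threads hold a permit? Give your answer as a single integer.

Answer: 0

Derivation:
Step 1: wait(T3) -> count=1 queue=[] holders={T3}
Step 2: wait(T2) -> count=0 queue=[] holders={T2,T3}
Step 3: wait(T1) -> count=0 queue=[T1] holders={T2,T3}
Step 4: signal(T2) -> count=0 queue=[] holders={T1,T3}
Step 5: signal(T3) -> count=1 queue=[] holders={T1}
Step 6: signal(T1) -> count=2 queue=[] holders={none}
Step 7: wait(T3) -> count=1 queue=[] holders={T3}
Step 8: signal(T3) -> count=2 queue=[] holders={none}
Final holders: {none} -> 0 thread(s)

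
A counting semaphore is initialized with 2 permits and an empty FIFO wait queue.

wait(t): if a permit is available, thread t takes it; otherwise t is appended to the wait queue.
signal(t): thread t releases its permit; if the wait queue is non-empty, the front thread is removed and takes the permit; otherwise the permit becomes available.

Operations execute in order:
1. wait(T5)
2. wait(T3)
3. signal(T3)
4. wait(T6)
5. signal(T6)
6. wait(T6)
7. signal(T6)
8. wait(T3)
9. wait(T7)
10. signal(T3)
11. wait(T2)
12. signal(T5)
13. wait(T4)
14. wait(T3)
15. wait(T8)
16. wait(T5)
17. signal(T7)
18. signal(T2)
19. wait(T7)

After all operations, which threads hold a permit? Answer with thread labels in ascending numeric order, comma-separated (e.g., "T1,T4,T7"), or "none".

Answer: T3,T4

Derivation:
Step 1: wait(T5) -> count=1 queue=[] holders={T5}
Step 2: wait(T3) -> count=0 queue=[] holders={T3,T5}
Step 3: signal(T3) -> count=1 queue=[] holders={T5}
Step 4: wait(T6) -> count=0 queue=[] holders={T5,T6}
Step 5: signal(T6) -> count=1 queue=[] holders={T5}
Step 6: wait(T6) -> count=0 queue=[] holders={T5,T6}
Step 7: signal(T6) -> count=1 queue=[] holders={T5}
Step 8: wait(T3) -> count=0 queue=[] holders={T3,T5}
Step 9: wait(T7) -> count=0 queue=[T7] holders={T3,T5}
Step 10: signal(T3) -> count=0 queue=[] holders={T5,T7}
Step 11: wait(T2) -> count=0 queue=[T2] holders={T5,T7}
Step 12: signal(T5) -> count=0 queue=[] holders={T2,T7}
Step 13: wait(T4) -> count=0 queue=[T4] holders={T2,T7}
Step 14: wait(T3) -> count=0 queue=[T4,T3] holders={T2,T7}
Step 15: wait(T8) -> count=0 queue=[T4,T3,T8] holders={T2,T7}
Step 16: wait(T5) -> count=0 queue=[T4,T3,T8,T5] holders={T2,T7}
Step 17: signal(T7) -> count=0 queue=[T3,T8,T5] holders={T2,T4}
Step 18: signal(T2) -> count=0 queue=[T8,T5] holders={T3,T4}
Step 19: wait(T7) -> count=0 queue=[T8,T5,T7] holders={T3,T4}
Final holders: T3,T4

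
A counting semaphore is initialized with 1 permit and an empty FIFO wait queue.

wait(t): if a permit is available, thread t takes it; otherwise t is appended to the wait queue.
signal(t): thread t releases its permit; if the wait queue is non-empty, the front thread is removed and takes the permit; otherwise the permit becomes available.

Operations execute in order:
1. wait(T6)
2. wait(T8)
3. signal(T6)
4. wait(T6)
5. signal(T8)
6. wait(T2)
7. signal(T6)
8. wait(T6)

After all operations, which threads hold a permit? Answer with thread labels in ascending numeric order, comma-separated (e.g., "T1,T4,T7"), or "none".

Step 1: wait(T6) -> count=0 queue=[] holders={T6}
Step 2: wait(T8) -> count=0 queue=[T8] holders={T6}
Step 3: signal(T6) -> count=0 queue=[] holders={T8}
Step 4: wait(T6) -> count=0 queue=[T6] holders={T8}
Step 5: signal(T8) -> count=0 queue=[] holders={T6}
Step 6: wait(T2) -> count=0 queue=[T2] holders={T6}
Step 7: signal(T6) -> count=0 queue=[] holders={T2}
Step 8: wait(T6) -> count=0 queue=[T6] holders={T2}
Final holders: T2

Answer: T2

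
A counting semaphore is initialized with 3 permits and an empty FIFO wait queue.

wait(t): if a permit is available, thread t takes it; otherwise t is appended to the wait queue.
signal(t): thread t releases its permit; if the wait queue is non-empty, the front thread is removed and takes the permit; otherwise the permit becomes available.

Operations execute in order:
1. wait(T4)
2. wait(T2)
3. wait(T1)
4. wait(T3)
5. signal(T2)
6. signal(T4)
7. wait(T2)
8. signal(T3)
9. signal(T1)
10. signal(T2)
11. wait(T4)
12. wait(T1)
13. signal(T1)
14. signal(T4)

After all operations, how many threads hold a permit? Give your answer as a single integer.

Answer: 0

Derivation:
Step 1: wait(T4) -> count=2 queue=[] holders={T4}
Step 2: wait(T2) -> count=1 queue=[] holders={T2,T4}
Step 3: wait(T1) -> count=0 queue=[] holders={T1,T2,T4}
Step 4: wait(T3) -> count=0 queue=[T3] holders={T1,T2,T4}
Step 5: signal(T2) -> count=0 queue=[] holders={T1,T3,T4}
Step 6: signal(T4) -> count=1 queue=[] holders={T1,T3}
Step 7: wait(T2) -> count=0 queue=[] holders={T1,T2,T3}
Step 8: signal(T3) -> count=1 queue=[] holders={T1,T2}
Step 9: signal(T1) -> count=2 queue=[] holders={T2}
Step 10: signal(T2) -> count=3 queue=[] holders={none}
Step 11: wait(T4) -> count=2 queue=[] holders={T4}
Step 12: wait(T1) -> count=1 queue=[] holders={T1,T4}
Step 13: signal(T1) -> count=2 queue=[] holders={T4}
Step 14: signal(T4) -> count=3 queue=[] holders={none}
Final holders: {none} -> 0 thread(s)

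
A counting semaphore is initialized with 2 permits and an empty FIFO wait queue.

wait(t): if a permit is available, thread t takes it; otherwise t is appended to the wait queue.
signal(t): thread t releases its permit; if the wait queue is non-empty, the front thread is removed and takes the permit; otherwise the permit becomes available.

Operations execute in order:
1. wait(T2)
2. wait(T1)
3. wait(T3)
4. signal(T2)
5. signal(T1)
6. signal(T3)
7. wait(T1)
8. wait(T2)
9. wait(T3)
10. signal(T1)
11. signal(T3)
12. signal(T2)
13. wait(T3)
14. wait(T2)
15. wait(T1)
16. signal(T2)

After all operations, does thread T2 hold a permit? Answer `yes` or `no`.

Answer: no

Derivation:
Step 1: wait(T2) -> count=1 queue=[] holders={T2}
Step 2: wait(T1) -> count=0 queue=[] holders={T1,T2}
Step 3: wait(T3) -> count=0 queue=[T3] holders={T1,T2}
Step 4: signal(T2) -> count=0 queue=[] holders={T1,T3}
Step 5: signal(T1) -> count=1 queue=[] holders={T3}
Step 6: signal(T3) -> count=2 queue=[] holders={none}
Step 7: wait(T1) -> count=1 queue=[] holders={T1}
Step 8: wait(T2) -> count=0 queue=[] holders={T1,T2}
Step 9: wait(T3) -> count=0 queue=[T3] holders={T1,T2}
Step 10: signal(T1) -> count=0 queue=[] holders={T2,T3}
Step 11: signal(T3) -> count=1 queue=[] holders={T2}
Step 12: signal(T2) -> count=2 queue=[] holders={none}
Step 13: wait(T3) -> count=1 queue=[] holders={T3}
Step 14: wait(T2) -> count=0 queue=[] holders={T2,T3}
Step 15: wait(T1) -> count=0 queue=[T1] holders={T2,T3}
Step 16: signal(T2) -> count=0 queue=[] holders={T1,T3}
Final holders: {T1,T3} -> T2 not in holders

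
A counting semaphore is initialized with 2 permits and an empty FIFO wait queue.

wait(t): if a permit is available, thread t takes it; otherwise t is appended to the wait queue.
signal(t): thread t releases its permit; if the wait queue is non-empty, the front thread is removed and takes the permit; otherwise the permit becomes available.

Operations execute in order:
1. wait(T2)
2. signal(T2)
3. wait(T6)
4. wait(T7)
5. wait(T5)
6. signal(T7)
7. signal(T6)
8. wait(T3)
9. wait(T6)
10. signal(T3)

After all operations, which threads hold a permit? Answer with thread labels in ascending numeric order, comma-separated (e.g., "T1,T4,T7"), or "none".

Step 1: wait(T2) -> count=1 queue=[] holders={T2}
Step 2: signal(T2) -> count=2 queue=[] holders={none}
Step 3: wait(T6) -> count=1 queue=[] holders={T6}
Step 4: wait(T7) -> count=0 queue=[] holders={T6,T7}
Step 5: wait(T5) -> count=0 queue=[T5] holders={T6,T7}
Step 6: signal(T7) -> count=0 queue=[] holders={T5,T6}
Step 7: signal(T6) -> count=1 queue=[] holders={T5}
Step 8: wait(T3) -> count=0 queue=[] holders={T3,T5}
Step 9: wait(T6) -> count=0 queue=[T6] holders={T3,T5}
Step 10: signal(T3) -> count=0 queue=[] holders={T5,T6}
Final holders: T5,T6

Answer: T5,T6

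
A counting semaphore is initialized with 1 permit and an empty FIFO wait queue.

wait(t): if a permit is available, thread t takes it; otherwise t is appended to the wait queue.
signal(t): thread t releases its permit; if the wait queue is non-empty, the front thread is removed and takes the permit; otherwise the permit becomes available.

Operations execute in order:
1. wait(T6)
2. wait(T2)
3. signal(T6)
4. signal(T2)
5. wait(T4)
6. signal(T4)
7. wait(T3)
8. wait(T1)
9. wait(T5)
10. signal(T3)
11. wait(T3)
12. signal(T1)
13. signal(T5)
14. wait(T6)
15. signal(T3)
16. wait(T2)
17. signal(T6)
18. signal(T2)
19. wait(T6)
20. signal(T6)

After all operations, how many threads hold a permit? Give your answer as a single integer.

Answer: 0

Derivation:
Step 1: wait(T6) -> count=0 queue=[] holders={T6}
Step 2: wait(T2) -> count=0 queue=[T2] holders={T6}
Step 3: signal(T6) -> count=0 queue=[] holders={T2}
Step 4: signal(T2) -> count=1 queue=[] holders={none}
Step 5: wait(T4) -> count=0 queue=[] holders={T4}
Step 6: signal(T4) -> count=1 queue=[] holders={none}
Step 7: wait(T3) -> count=0 queue=[] holders={T3}
Step 8: wait(T1) -> count=0 queue=[T1] holders={T3}
Step 9: wait(T5) -> count=0 queue=[T1,T5] holders={T3}
Step 10: signal(T3) -> count=0 queue=[T5] holders={T1}
Step 11: wait(T3) -> count=0 queue=[T5,T3] holders={T1}
Step 12: signal(T1) -> count=0 queue=[T3] holders={T5}
Step 13: signal(T5) -> count=0 queue=[] holders={T3}
Step 14: wait(T6) -> count=0 queue=[T6] holders={T3}
Step 15: signal(T3) -> count=0 queue=[] holders={T6}
Step 16: wait(T2) -> count=0 queue=[T2] holders={T6}
Step 17: signal(T6) -> count=0 queue=[] holders={T2}
Step 18: signal(T2) -> count=1 queue=[] holders={none}
Step 19: wait(T6) -> count=0 queue=[] holders={T6}
Step 20: signal(T6) -> count=1 queue=[] holders={none}
Final holders: {none} -> 0 thread(s)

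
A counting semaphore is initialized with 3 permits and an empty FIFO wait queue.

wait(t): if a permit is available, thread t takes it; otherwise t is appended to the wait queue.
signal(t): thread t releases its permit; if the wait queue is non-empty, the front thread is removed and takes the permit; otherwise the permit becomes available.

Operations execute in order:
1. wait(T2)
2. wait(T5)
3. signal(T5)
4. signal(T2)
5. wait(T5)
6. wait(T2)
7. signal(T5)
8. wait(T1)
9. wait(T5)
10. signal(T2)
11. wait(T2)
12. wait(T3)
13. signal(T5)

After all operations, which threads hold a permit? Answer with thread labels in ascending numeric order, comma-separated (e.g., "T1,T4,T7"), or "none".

Step 1: wait(T2) -> count=2 queue=[] holders={T2}
Step 2: wait(T5) -> count=1 queue=[] holders={T2,T5}
Step 3: signal(T5) -> count=2 queue=[] holders={T2}
Step 4: signal(T2) -> count=3 queue=[] holders={none}
Step 5: wait(T5) -> count=2 queue=[] holders={T5}
Step 6: wait(T2) -> count=1 queue=[] holders={T2,T5}
Step 7: signal(T5) -> count=2 queue=[] holders={T2}
Step 8: wait(T1) -> count=1 queue=[] holders={T1,T2}
Step 9: wait(T5) -> count=0 queue=[] holders={T1,T2,T5}
Step 10: signal(T2) -> count=1 queue=[] holders={T1,T5}
Step 11: wait(T2) -> count=0 queue=[] holders={T1,T2,T5}
Step 12: wait(T3) -> count=0 queue=[T3] holders={T1,T2,T5}
Step 13: signal(T5) -> count=0 queue=[] holders={T1,T2,T3}
Final holders: T1,T2,T3

Answer: T1,T2,T3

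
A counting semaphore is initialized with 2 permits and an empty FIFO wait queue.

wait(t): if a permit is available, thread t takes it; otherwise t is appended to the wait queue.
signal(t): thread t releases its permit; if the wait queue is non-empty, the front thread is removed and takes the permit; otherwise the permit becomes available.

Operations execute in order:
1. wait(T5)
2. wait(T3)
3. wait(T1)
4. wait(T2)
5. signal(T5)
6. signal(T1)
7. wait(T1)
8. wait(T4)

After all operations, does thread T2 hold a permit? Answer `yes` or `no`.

Answer: yes

Derivation:
Step 1: wait(T5) -> count=1 queue=[] holders={T5}
Step 2: wait(T3) -> count=0 queue=[] holders={T3,T5}
Step 3: wait(T1) -> count=0 queue=[T1] holders={T3,T5}
Step 4: wait(T2) -> count=0 queue=[T1,T2] holders={T3,T5}
Step 5: signal(T5) -> count=0 queue=[T2] holders={T1,T3}
Step 6: signal(T1) -> count=0 queue=[] holders={T2,T3}
Step 7: wait(T1) -> count=0 queue=[T1] holders={T2,T3}
Step 8: wait(T4) -> count=0 queue=[T1,T4] holders={T2,T3}
Final holders: {T2,T3} -> T2 in holders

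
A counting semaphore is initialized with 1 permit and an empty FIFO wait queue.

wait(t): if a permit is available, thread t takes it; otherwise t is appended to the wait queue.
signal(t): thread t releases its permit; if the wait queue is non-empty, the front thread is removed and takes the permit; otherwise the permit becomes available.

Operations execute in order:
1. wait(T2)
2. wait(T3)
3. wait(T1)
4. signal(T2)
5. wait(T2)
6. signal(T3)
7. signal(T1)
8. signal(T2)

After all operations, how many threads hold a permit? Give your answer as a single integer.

Step 1: wait(T2) -> count=0 queue=[] holders={T2}
Step 2: wait(T3) -> count=0 queue=[T3] holders={T2}
Step 3: wait(T1) -> count=0 queue=[T3,T1] holders={T2}
Step 4: signal(T2) -> count=0 queue=[T1] holders={T3}
Step 5: wait(T2) -> count=0 queue=[T1,T2] holders={T3}
Step 6: signal(T3) -> count=0 queue=[T2] holders={T1}
Step 7: signal(T1) -> count=0 queue=[] holders={T2}
Step 8: signal(T2) -> count=1 queue=[] holders={none}
Final holders: {none} -> 0 thread(s)

Answer: 0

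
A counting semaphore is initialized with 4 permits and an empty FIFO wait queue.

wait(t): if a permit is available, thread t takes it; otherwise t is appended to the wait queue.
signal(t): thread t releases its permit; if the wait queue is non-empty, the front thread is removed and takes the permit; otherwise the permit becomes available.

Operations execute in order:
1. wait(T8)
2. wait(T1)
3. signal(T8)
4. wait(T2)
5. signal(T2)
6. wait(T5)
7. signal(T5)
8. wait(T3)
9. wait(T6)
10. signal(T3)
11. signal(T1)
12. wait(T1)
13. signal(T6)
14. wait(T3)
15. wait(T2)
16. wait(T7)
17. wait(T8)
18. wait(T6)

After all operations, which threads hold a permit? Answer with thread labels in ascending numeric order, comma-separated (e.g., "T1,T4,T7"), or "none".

Answer: T1,T2,T3,T7

Derivation:
Step 1: wait(T8) -> count=3 queue=[] holders={T8}
Step 2: wait(T1) -> count=2 queue=[] holders={T1,T8}
Step 3: signal(T8) -> count=3 queue=[] holders={T1}
Step 4: wait(T2) -> count=2 queue=[] holders={T1,T2}
Step 5: signal(T2) -> count=3 queue=[] holders={T1}
Step 6: wait(T5) -> count=2 queue=[] holders={T1,T5}
Step 7: signal(T5) -> count=3 queue=[] holders={T1}
Step 8: wait(T3) -> count=2 queue=[] holders={T1,T3}
Step 9: wait(T6) -> count=1 queue=[] holders={T1,T3,T6}
Step 10: signal(T3) -> count=2 queue=[] holders={T1,T6}
Step 11: signal(T1) -> count=3 queue=[] holders={T6}
Step 12: wait(T1) -> count=2 queue=[] holders={T1,T6}
Step 13: signal(T6) -> count=3 queue=[] holders={T1}
Step 14: wait(T3) -> count=2 queue=[] holders={T1,T3}
Step 15: wait(T2) -> count=1 queue=[] holders={T1,T2,T3}
Step 16: wait(T7) -> count=0 queue=[] holders={T1,T2,T3,T7}
Step 17: wait(T8) -> count=0 queue=[T8] holders={T1,T2,T3,T7}
Step 18: wait(T6) -> count=0 queue=[T8,T6] holders={T1,T2,T3,T7}
Final holders: T1,T2,T3,T7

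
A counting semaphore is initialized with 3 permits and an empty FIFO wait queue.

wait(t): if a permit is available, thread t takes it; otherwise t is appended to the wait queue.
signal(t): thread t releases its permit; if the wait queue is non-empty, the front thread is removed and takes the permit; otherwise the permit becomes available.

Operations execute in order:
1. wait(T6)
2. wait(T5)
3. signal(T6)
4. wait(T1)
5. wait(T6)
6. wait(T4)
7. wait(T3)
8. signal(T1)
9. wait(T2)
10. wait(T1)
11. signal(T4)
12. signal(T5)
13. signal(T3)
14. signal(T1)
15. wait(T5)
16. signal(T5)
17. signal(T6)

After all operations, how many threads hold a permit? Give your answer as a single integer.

Answer: 1

Derivation:
Step 1: wait(T6) -> count=2 queue=[] holders={T6}
Step 2: wait(T5) -> count=1 queue=[] holders={T5,T6}
Step 3: signal(T6) -> count=2 queue=[] holders={T5}
Step 4: wait(T1) -> count=1 queue=[] holders={T1,T5}
Step 5: wait(T6) -> count=0 queue=[] holders={T1,T5,T6}
Step 6: wait(T4) -> count=0 queue=[T4] holders={T1,T5,T6}
Step 7: wait(T3) -> count=0 queue=[T4,T3] holders={T1,T5,T6}
Step 8: signal(T1) -> count=0 queue=[T3] holders={T4,T5,T6}
Step 9: wait(T2) -> count=0 queue=[T3,T2] holders={T4,T5,T6}
Step 10: wait(T1) -> count=0 queue=[T3,T2,T1] holders={T4,T5,T6}
Step 11: signal(T4) -> count=0 queue=[T2,T1] holders={T3,T5,T6}
Step 12: signal(T5) -> count=0 queue=[T1] holders={T2,T3,T6}
Step 13: signal(T3) -> count=0 queue=[] holders={T1,T2,T6}
Step 14: signal(T1) -> count=1 queue=[] holders={T2,T6}
Step 15: wait(T5) -> count=0 queue=[] holders={T2,T5,T6}
Step 16: signal(T5) -> count=1 queue=[] holders={T2,T6}
Step 17: signal(T6) -> count=2 queue=[] holders={T2}
Final holders: {T2} -> 1 thread(s)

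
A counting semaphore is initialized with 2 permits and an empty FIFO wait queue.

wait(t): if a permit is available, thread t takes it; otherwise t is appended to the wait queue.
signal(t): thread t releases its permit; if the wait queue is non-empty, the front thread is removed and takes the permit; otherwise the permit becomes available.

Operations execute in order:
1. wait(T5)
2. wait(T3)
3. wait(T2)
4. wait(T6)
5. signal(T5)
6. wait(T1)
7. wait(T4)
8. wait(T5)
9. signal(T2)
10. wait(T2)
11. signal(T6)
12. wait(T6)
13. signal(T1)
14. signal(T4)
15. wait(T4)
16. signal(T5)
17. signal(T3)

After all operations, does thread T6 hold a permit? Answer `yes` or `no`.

Step 1: wait(T5) -> count=1 queue=[] holders={T5}
Step 2: wait(T3) -> count=0 queue=[] holders={T3,T5}
Step 3: wait(T2) -> count=0 queue=[T2] holders={T3,T5}
Step 4: wait(T6) -> count=0 queue=[T2,T6] holders={T3,T5}
Step 5: signal(T5) -> count=0 queue=[T6] holders={T2,T3}
Step 6: wait(T1) -> count=0 queue=[T6,T1] holders={T2,T3}
Step 7: wait(T4) -> count=0 queue=[T6,T1,T4] holders={T2,T3}
Step 8: wait(T5) -> count=0 queue=[T6,T1,T4,T5] holders={T2,T3}
Step 9: signal(T2) -> count=0 queue=[T1,T4,T5] holders={T3,T6}
Step 10: wait(T2) -> count=0 queue=[T1,T4,T5,T2] holders={T3,T6}
Step 11: signal(T6) -> count=0 queue=[T4,T5,T2] holders={T1,T3}
Step 12: wait(T6) -> count=0 queue=[T4,T5,T2,T6] holders={T1,T3}
Step 13: signal(T1) -> count=0 queue=[T5,T2,T6] holders={T3,T4}
Step 14: signal(T4) -> count=0 queue=[T2,T6] holders={T3,T5}
Step 15: wait(T4) -> count=0 queue=[T2,T6,T4] holders={T3,T5}
Step 16: signal(T5) -> count=0 queue=[T6,T4] holders={T2,T3}
Step 17: signal(T3) -> count=0 queue=[T4] holders={T2,T6}
Final holders: {T2,T6} -> T6 in holders

Answer: yes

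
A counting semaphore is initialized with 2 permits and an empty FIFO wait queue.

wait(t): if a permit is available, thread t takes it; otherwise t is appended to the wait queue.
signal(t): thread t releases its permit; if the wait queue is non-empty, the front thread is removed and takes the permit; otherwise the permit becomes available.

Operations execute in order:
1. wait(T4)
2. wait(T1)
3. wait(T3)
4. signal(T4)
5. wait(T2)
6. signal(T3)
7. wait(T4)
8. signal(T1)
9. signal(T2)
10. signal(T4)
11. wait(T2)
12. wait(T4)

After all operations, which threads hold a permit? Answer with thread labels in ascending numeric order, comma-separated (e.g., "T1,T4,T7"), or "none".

Answer: T2,T4

Derivation:
Step 1: wait(T4) -> count=1 queue=[] holders={T4}
Step 2: wait(T1) -> count=0 queue=[] holders={T1,T4}
Step 3: wait(T3) -> count=0 queue=[T3] holders={T1,T4}
Step 4: signal(T4) -> count=0 queue=[] holders={T1,T3}
Step 5: wait(T2) -> count=0 queue=[T2] holders={T1,T3}
Step 6: signal(T3) -> count=0 queue=[] holders={T1,T2}
Step 7: wait(T4) -> count=0 queue=[T4] holders={T1,T2}
Step 8: signal(T1) -> count=0 queue=[] holders={T2,T4}
Step 9: signal(T2) -> count=1 queue=[] holders={T4}
Step 10: signal(T4) -> count=2 queue=[] holders={none}
Step 11: wait(T2) -> count=1 queue=[] holders={T2}
Step 12: wait(T4) -> count=0 queue=[] holders={T2,T4}
Final holders: T2,T4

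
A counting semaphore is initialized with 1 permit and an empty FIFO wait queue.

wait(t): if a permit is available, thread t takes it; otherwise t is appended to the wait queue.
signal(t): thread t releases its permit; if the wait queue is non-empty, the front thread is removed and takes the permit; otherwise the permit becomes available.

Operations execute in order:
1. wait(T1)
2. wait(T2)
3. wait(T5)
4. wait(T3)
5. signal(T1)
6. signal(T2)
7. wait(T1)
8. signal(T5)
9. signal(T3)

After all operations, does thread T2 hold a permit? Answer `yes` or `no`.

Step 1: wait(T1) -> count=0 queue=[] holders={T1}
Step 2: wait(T2) -> count=0 queue=[T2] holders={T1}
Step 3: wait(T5) -> count=0 queue=[T2,T5] holders={T1}
Step 4: wait(T3) -> count=0 queue=[T2,T5,T3] holders={T1}
Step 5: signal(T1) -> count=0 queue=[T5,T3] holders={T2}
Step 6: signal(T2) -> count=0 queue=[T3] holders={T5}
Step 7: wait(T1) -> count=0 queue=[T3,T1] holders={T5}
Step 8: signal(T5) -> count=0 queue=[T1] holders={T3}
Step 9: signal(T3) -> count=0 queue=[] holders={T1}
Final holders: {T1} -> T2 not in holders

Answer: no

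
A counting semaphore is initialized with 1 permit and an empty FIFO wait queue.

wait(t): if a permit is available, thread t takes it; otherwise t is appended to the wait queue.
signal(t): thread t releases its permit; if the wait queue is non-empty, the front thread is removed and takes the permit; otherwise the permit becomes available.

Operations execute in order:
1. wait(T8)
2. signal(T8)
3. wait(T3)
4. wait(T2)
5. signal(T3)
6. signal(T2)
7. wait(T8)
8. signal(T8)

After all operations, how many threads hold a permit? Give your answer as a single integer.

Answer: 0

Derivation:
Step 1: wait(T8) -> count=0 queue=[] holders={T8}
Step 2: signal(T8) -> count=1 queue=[] holders={none}
Step 3: wait(T3) -> count=0 queue=[] holders={T3}
Step 4: wait(T2) -> count=0 queue=[T2] holders={T3}
Step 5: signal(T3) -> count=0 queue=[] holders={T2}
Step 6: signal(T2) -> count=1 queue=[] holders={none}
Step 7: wait(T8) -> count=0 queue=[] holders={T8}
Step 8: signal(T8) -> count=1 queue=[] holders={none}
Final holders: {none} -> 0 thread(s)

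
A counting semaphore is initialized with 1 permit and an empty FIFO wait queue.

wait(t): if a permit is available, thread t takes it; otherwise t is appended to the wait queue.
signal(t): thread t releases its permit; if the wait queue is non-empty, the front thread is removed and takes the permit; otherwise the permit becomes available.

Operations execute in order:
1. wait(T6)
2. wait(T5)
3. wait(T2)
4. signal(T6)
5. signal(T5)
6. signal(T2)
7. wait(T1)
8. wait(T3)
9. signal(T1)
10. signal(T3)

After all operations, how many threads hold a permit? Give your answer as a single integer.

Step 1: wait(T6) -> count=0 queue=[] holders={T6}
Step 2: wait(T5) -> count=0 queue=[T5] holders={T6}
Step 3: wait(T2) -> count=0 queue=[T5,T2] holders={T6}
Step 4: signal(T6) -> count=0 queue=[T2] holders={T5}
Step 5: signal(T5) -> count=0 queue=[] holders={T2}
Step 6: signal(T2) -> count=1 queue=[] holders={none}
Step 7: wait(T1) -> count=0 queue=[] holders={T1}
Step 8: wait(T3) -> count=0 queue=[T3] holders={T1}
Step 9: signal(T1) -> count=0 queue=[] holders={T3}
Step 10: signal(T3) -> count=1 queue=[] holders={none}
Final holders: {none} -> 0 thread(s)

Answer: 0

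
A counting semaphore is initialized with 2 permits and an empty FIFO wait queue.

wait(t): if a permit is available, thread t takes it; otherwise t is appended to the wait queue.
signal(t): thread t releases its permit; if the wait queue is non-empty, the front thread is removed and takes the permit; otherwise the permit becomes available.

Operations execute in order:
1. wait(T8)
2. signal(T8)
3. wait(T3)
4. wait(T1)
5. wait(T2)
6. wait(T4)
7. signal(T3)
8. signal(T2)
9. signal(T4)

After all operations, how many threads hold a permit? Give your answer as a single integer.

Answer: 1

Derivation:
Step 1: wait(T8) -> count=1 queue=[] holders={T8}
Step 2: signal(T8) -> count=2 queue=[] holders={none}
Step 3: wait(T3) -> count=1 queue=[] holders={T3}
Step 4: wait(T1) -> count=0 queue=[] holders={T1,T3}
Step 5: wait(T2) -> count=0 queue=[T2] holders={T1,T3}
Step 6: wait(T4) -> count=0 queue=[T2,T4] holders={T1,T3}
Step 7: signal(T3) -> count=0 queue=[T4] holders={T1,T2}
Step 8: signal(T2) -> count=0 queue=[] holders={T1,T4}
Step 9: signal(T4) -> count=1 queue=[] holders={T1}
Final holders: {T1} -> 1 thread(s)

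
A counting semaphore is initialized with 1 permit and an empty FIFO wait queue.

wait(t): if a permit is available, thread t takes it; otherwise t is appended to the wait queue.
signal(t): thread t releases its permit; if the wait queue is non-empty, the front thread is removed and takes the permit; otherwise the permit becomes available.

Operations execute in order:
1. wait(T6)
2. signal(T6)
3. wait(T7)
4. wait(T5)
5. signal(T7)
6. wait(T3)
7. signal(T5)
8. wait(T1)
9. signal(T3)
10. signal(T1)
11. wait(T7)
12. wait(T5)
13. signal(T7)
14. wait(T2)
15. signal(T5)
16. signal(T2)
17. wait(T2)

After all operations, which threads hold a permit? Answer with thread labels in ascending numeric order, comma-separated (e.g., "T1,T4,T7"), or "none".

Answer: T2

Derivation:
Step 1: wait(T6) -> count=0 queue=[] holders={T6}
Step 2: signal(T6) -> count=1 queue=[] holders={none}
Step 3: wait(T7) -> count=0 queue=[] holders={T7}
Step 4: wait(T5) -> count=0 queue=[T5] holders={T7}
Step 5: signal(T7) -> count=0 queue=[] holders={T5}
Step 6: wait(T3) -> count=0 queue=[T3] holders={T5}
Step 7: signal(T5) -> count=0 queue=[] holders={T3}
Step 8: wait(T1) -> count=0 queue=[T1] holders={T3}
Step 9: signal(T3) -> count=0 queue=[] holders={T1}
Step 10: signal(T1) -> count=1 queue=[] holders={none}
Step 11: wait(T7) -> count=0 queue=[] holders={T7}
Step 12: wait(T5) -> count=0 queue=[T5] holders={T7}
Step 13: signal(T7) -> count=0 queue=[] holders={T5}
Step 14: wait(T2) -> count=0 queue=[T2] holders={T5}
Step 15: signal(T5) -> count=0 queue=[] holders={T2}
Step 16: signal(T2) -> count=1 queue=[] holders={none}
Step 17: wait(T2) -> count=0 queue=[] holders={T2}
Final holders: T2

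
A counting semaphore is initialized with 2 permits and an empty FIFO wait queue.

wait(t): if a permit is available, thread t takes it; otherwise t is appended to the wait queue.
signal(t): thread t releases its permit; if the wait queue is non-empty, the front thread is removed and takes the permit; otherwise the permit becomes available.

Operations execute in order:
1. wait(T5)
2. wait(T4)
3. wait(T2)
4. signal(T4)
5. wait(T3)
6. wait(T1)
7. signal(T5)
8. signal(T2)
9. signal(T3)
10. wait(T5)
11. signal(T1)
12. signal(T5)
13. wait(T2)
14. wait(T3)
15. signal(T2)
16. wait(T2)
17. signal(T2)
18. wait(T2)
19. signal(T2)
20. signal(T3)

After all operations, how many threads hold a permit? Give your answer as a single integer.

Answer: 0

Derivation:
Step 1: wait(T5) -> count=1 queue=[] holders={T5}
Step 2: wait(T4) -> count=0 queue=[] holders={T4,T5}
Step 3: wait(T2) -> count=0 queue=[T2] holders={T4,T5}
Step 4: signal(T4) -> count=0 queue=[] holders={T2,T5}
Step 5: wait(T3) -> count=0 queue=[T3] holders={T2,T5}
Step 6: wait(T1) -> count=0 queue=[T3,T1] holders={T2,T5}
Step 7: signal(T5) -> count=0 queue=[T1] holders={T2,T3}
Step 8: signal(T2) -> count=0 queue=[] holders={T1,T3}
Step 9: signal(T3) -> count=1 queue=[] holders={T1}
Step 10: wait(T5) -> count=0 queue=[] holders={T1,T5}
Step 11: signal(T1) -> count=1 queue=[] holders={T5}
Step 12: signal(T5) -> count=2 queue=[] holders={none}
Step 13: wait(T2) -> count=1 queue=[] holders={T2}
Step 14: wait(T3) -> count=0 queue=[] holders={T2,T3}
Step 15: signal(T2) -> count=1 queue=[] holders={T3}
Step 16: wait(T2) -> count=0 queue=[] holders={T2,T3}
Step 17: signal(T2) -> count=1 queue=[] holders={T3}
Step 18: wait(T2) -> count=0 queue=[] holders={T2,T3}
Step 19: signal(T2) -> count=1 queue=[] holders={T3}
Step 20: signal(T3) -> count=2 queue=[] holders={none}
Final holders: {none} -> 0 thread(s)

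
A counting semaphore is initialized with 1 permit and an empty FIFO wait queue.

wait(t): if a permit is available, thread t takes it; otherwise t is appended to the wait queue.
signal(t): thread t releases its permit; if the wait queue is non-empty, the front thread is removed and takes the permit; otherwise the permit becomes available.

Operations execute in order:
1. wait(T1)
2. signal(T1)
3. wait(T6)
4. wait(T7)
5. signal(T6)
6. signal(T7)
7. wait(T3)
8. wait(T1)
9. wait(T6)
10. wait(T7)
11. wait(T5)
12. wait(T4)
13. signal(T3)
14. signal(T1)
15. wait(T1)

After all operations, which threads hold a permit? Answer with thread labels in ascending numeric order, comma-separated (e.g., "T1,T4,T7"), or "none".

Answer: T6

Derivation:
Step 1: wait(T1) -> count=0 queue=[] holders={T1}
Step 2: signal(T1) -> count=1 queue=[] holders={none}
Step 3: wait(T6) -> count=0 queue=[] holders={T6}
Step 4: wait(T7) -> count=0 queue=[T7] holders={T6}
Step 5: signal(T6) -> count=0 queue=[] holders={T7}
Step 6: signal(T7) -> count=1 queue=[] holders={none}
Step 7: wait(T3) -> count=0 queue=[] holders={T3}
Step 8: wait(T1) -> count=0 queue=[T1] holders={T3}
Step 9: wait(T6) -> count=0 queue=[T1,T6] holders={T3}
Step 10: wait(T7) -> count=0 queue=[T1,T6,T7] holders={T3}
Step 11: wait(T5) -> count=0 queue=[T1,T6,T7,T5] holders={T3}
Step 12: wait(T4) -> count=0 queue=[T1,T6,T7,T5,T4] holders={T3}
Step 13: signal(T3) -> count=0 queue=[T6,T7,T5,T4] holders={T1}
Step 14: signal(T1) -> count=0 queue=[T7,T5,T4] holders={T6}
Step 15: wait(T1) -> count=0 queue=[T7,T5,T4,T1] holders={T6}
Final holders: T6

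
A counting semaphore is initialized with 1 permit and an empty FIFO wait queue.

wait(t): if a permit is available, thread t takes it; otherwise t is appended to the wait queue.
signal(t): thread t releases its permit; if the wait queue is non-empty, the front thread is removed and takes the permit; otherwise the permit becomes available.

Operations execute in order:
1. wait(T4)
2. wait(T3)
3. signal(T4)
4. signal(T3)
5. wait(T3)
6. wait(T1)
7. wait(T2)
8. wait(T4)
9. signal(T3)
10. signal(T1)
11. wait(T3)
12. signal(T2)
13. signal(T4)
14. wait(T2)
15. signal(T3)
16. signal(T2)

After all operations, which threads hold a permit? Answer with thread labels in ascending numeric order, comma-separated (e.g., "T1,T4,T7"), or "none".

Answer: none

Derivation:
Step 1: wait(T4) -> count=0 queue=[] holders={T4}
Step 2: wait(T3) -> count=0 queue=[T3] holders={T4}
Step 3: signal(T4) -> count=0 queue=[] holders={T3}
Step 4: signal(T3) -> count=1 queue=[] holders={none}
Step 5: wait(T3) -> count=0 queue=[] holders={T3}
Step 6: wait(T1) -> count=0 queue=[T1] holders={T3}
Step 7: wait(T2) -> count=0 queue=[T1,T2] holders={T3}
Step 8: wait(T4) -> count=0 queue=[T1,T2,T4] holders={T3}
Step 9: signal(T3) -> count=0 queue=[T2,T4] holders={T1}
Step 10: signal(T1) -> count=0 queue=[T4] holders={T2}
Step 11: wait(T3) -> count=0 queue=[T4,T3] holders={T2}
Step 12: signal(T2) -> count=0 queue=[T3] holders={T4}
Step 13: signal(T4) -> count=0 queue=[] holders={T3}
Step 14: wait(T2) -> count=0 queue=[T2] holders={T3}
Step 15: signal(T3) -> count=0 queue=[] holders={T2}
Step 16: signal(T2) -> count=1 queue=[] holders={none}
Final holders: none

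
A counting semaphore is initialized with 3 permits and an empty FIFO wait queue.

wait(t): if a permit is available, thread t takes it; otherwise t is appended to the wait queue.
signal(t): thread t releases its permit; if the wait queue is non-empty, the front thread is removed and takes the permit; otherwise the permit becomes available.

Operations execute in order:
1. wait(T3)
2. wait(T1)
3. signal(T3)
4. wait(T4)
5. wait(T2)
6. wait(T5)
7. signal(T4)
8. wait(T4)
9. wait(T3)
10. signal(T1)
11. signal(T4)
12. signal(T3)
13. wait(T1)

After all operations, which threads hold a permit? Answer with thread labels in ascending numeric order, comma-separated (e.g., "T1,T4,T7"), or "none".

Step 1: wait(T3) -> count=2 queue=[] holders={T3}
Step 2: wait(T1) -> count=1 queue=[] holders={T1,T3}
Step 3: signal(T3) -> count=2 queue=[] holders={T1}
Step 4: wait(T4) -> count=1 queue=[] holders={T1,T4}
Step 5: wait(T2) -> count=0 queue=[] holders={T1,T2,T4}
Step 6: wait(T5) -> count=0 queue=[T5] holders={T1,T2,T4}
Step 7: signal(T4) -> count=0 queue=[] holders={T1,T2,T5}
Step 8: wait(T4) -> count=0 queue=[T4] holders={T1,T2,T5}
Step 9: wait(T3) -> count=0 queue=[T4,T3] holders={T1,T2,T5}
Step 10: signal(T1) -> count=0 queue=[T3] holders={T2,T4,T5}
Step 11: signal(T4) -> count=0 queue=[] holders={T2,T3,T5}
Step 12: signal(T3) -> count=1 queue=[] holders={T2,T5}
Step 13: wait(T1) -> count=0 queue=[] holders={T1,T2,T5}
Final holders: T1,T2,T5

Answer: T1,T2,T5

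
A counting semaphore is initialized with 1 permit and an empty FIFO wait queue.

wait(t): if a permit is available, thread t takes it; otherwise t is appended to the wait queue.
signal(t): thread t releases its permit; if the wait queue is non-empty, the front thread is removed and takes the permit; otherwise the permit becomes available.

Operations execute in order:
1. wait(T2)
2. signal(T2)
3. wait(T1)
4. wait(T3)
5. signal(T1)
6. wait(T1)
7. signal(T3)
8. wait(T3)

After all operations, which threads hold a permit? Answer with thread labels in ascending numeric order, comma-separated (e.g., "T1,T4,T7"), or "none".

Step 1: wait(T2) -> count=0 queue=[] holders={T2}
Step 2: signal(T2) -> count=1 queue=[] holders={none}
Step 3: wait(T1) -> count=0 queue=[] holders={T1}
Step 4: wait(T3) -> count=0 queue=[T3] holders={T1}
Step 5: signal(T1) -> count=0 queue=[] holders={T3}
Step 6: wait(T1) -> count=0 queue=[T1] holders={T3}
Step 7: signal(T3) -> count=0 queue=[] holders={T1}
Step 8: wait(T3) -> count=0 queue=[T3] holders={T1}
Final holders: T1

Answer: T1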